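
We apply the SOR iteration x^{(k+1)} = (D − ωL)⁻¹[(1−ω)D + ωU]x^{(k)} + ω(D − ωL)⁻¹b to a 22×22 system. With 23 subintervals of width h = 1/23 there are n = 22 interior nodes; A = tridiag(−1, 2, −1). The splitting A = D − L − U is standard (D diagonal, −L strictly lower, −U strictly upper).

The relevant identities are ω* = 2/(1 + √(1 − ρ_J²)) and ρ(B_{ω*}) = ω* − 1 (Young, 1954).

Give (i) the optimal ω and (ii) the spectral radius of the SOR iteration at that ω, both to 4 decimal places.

With n=22, ρ(Jacobi) = cos(π/23) = 0.9907.
√(1−ρ_J²) = |sin(π/23)| = 0.13617
[ω*] 2 ÷ (1 + 0.13617) = 2 ÷ 1.13617 = 1.7603.
ρ_SOR = ω* − 1 = 1.7603 − 1 = 0.7603.

ω* = 1.7603, ρ_SOR = 0.7603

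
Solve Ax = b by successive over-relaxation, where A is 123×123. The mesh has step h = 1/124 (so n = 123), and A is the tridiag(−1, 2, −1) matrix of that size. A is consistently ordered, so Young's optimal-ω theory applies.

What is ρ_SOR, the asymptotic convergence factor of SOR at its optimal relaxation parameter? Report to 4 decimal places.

ρ_SOR = 0.9506

B_J for the 123×123 system has eigenvalues cos(kπ/124); ρ_J = cos(π/124) = 0.9997.
√(1−ρ_J²) simplifies to sin(π/124) = 0.02533.
[ω*] 2 ÷ (1 + 0.02533) = 2 ÷ 1.02533 = 1.9506.
ρ_SOR = ω* − 1 ≈ 0.9506.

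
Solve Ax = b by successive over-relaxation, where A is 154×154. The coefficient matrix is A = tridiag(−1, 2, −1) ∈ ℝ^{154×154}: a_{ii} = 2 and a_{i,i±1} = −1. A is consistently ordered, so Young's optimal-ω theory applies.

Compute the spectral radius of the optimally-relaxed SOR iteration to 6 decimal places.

ρ_SOR = 0.960271

½·tridiag(1,0,1) at n=154: λ_k = cos(kπ/155); max |λ| at k=1 ⇒ ρ_J = cos(π/155) ≈ 0.999795.
√(1 − cos²(π/155)) = sin(π/155) ≈ 0.0202670.
So ω* = 2/1.0202670 = 1.960271 (Young).
ρ(B_{ω*}) = ω*−1 = 0.960271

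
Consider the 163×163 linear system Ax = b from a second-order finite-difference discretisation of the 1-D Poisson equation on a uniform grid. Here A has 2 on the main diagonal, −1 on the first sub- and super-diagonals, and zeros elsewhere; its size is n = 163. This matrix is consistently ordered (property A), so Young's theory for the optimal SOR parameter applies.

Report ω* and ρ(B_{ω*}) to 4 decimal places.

With n=163, ρ(Jacobi) = cos(π/164) = 0.9998.
1 − cos²(π/164) = sin²(π/164) ⇒ √(1−ρ_J²) = sin(π/164) = 0.01915.
[ω*] 2 ÷ (1 + 0.01915) = 2 ÷ 1.01915 = 1.9624.
[ρ_SOR] ω* − 1 = 0.9624.

ω* = 1.9624, ρ_SOR = 0.9624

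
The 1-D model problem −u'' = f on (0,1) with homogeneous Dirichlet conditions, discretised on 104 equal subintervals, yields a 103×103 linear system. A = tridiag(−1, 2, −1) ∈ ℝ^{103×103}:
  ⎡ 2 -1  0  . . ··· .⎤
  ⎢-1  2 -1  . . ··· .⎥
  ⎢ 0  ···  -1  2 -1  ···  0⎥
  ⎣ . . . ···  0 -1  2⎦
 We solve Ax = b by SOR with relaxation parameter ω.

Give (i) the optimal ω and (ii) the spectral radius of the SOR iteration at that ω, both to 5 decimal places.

B_J for the 103×103 system has eigenvalues cos(kπ/104); ρ_J = cos(π/104) = 0.99954.
√(1−ρ_J²) = |sin(π/104)| = 0.030203
ω* = 2 / (1 + 0.030203) = 2 / 1.030203 ≈ 1.94136.
Hence ρ(B_{ω*}) = 1.94136 − 1 = 0.94136.

ω* = 1.94136, ρ_SOR = 0.94136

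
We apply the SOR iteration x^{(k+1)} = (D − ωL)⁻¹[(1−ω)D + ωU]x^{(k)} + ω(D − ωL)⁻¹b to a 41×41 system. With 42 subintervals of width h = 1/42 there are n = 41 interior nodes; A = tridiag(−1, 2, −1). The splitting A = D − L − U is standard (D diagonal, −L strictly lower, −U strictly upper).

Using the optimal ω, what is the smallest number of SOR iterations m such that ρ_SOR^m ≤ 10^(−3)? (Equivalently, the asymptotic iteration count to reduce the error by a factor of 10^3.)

With n=41, ρ(Jacobi) = cos(π/42) = 0.9972038.
√(1 − cos²(π/42)) = sin(π/42) ≈ 0.0747301.
[ω*] 2 ÷ (1 + 0.0747301) = 2 ÷ 1.0747301 = 1.8609323.
[ρ_SOR] ω* − 1 = 0.8609323.
3·ln10 = 6.90776; −ln(0.8609323) = 0.149739; m = ⌈6.90776/0.149739⌉ = ⌈46.132⌉ = 47.

m = 47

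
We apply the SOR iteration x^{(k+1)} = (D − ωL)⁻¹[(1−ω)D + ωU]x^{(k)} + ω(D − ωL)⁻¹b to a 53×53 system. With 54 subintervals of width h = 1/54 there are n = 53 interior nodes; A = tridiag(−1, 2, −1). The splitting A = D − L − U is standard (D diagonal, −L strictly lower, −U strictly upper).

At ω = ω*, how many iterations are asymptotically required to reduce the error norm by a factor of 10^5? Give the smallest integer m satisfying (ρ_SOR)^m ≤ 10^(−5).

m = 99

ρ_J = max_k |cos(kπ/54)| = cos(π/54) = 0.9983082
√(1−ρ_J²) simplifies to sin(π/54) = 0.0581448.
ω* = 2/(1+0.0581448) = 1.8901005
ρ_SOR = ω* − 1 = 1.8901005 − 1 = 0.8901005.
(0.8901005)^m ≤ 10^{−5}  ⇒  m·ln(0.8901005) ≤ −5·ln10  ⇒  m ≥ 98.890  ⇒  m = 99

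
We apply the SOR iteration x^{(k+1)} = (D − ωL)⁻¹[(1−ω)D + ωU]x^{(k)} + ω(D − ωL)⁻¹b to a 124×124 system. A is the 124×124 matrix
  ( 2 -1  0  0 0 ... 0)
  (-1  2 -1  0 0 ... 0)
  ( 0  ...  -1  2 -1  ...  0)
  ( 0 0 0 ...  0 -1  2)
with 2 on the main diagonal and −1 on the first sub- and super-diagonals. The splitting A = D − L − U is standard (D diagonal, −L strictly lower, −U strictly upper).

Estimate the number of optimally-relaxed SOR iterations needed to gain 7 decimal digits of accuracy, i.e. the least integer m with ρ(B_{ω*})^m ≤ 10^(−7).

n=124: λ(B_J) = 1 − λ(A)/2 = cos(kπ/125); k=1 gives ρ_J = 0.9996842.
√(1−ρ_J²) simplifies to sin(π/125) = 0.0251301.
Young: ω* = 2/(1+√(1−ρ_J²)) = 2/(1+0.0251301) = 2/1.0251301 = 1.9509719.
ρ_SOR = ω* − 1 ≈ 0.9509719.
(0.9509719)^m ≤ 10^{−7}  ⇒  m·ln(0.9509719) ≤ −7·ln10  ⇒  m ≥ 320.625  ⇒  m = 321

m = 321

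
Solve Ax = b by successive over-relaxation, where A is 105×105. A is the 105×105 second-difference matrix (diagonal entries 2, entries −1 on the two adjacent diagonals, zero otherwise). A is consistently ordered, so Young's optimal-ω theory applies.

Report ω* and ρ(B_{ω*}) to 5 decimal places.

spectrum of D⁻¹(L+U) = {cos(kπ/106) : 1≤k≤105}; ρ_J = cos(π/106) = 0.99956.
root = sin(π/106) = 0.029633  (since 1−cos² = sin²).
So ω* = 2/1.029633 = 1.94244 (Young).
[ρ_SOR] ω* − 1 = 0.94244.

ω* = 1.94244, ρ_SOR = 0.94244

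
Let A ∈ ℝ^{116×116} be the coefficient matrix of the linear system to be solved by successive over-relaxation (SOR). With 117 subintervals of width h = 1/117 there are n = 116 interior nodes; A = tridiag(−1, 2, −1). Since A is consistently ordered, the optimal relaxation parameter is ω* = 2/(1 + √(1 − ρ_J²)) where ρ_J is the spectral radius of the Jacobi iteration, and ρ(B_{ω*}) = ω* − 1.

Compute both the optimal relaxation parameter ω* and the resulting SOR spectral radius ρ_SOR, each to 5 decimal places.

B_J for the 116×116 system has eigenvalues cos(kπ/117); ρ_J = cos(π/117) = 0.99964.
√(1−ρ_J²) simplifies to sin(π/117) = 0.026848.
ω* = 2/(1+0.026848) = 1.94771
ρ_SOR = ω* − 1 = 1.94771 − 1 = 0.94771.

ω* = 1.94771, ρ_SOR = 0.94771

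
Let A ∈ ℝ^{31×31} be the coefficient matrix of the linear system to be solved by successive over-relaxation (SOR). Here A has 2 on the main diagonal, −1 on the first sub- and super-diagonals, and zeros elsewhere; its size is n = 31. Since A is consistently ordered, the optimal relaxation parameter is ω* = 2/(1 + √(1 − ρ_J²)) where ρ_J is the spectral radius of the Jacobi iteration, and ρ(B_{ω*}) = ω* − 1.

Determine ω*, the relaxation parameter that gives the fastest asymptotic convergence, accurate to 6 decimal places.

ω* = 1.821465

With n=31, ρ(Jacobi) = cos(π/32) = 0.995185.
1 − cos²(π/32) = sin²(π/32) ⇒ √(1−ρ_J²) = sin(π/32) = 0.0980171.
ω* = 2/(1 + 0.0980171) = 2/1.0980171 = 1.821465.
At ω = 1.821465 every |λ(B_ω)| = ω−1, so ρ_SOR = 0.821465.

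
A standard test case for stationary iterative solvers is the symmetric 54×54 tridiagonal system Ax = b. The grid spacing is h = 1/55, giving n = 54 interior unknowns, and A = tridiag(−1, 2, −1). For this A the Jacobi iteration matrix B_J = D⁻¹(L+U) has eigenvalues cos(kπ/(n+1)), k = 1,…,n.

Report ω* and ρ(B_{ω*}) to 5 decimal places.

ω* = 1.89199, ρ_SOR = 0.89199

[ρ_J] n=54: ρ(B_J) = cos(π/(n+1)) = cos(π/55) = 0.99837.
√(1−ρ_J²) = |sin(π/55)| = 0.057089
ω* = 2 / (1 + 0.057089) = 2 / 1.057089 ≈ 1.89199.
ρ_SOR = ω* − 1 = 1.89199 − 1 = 0.89199.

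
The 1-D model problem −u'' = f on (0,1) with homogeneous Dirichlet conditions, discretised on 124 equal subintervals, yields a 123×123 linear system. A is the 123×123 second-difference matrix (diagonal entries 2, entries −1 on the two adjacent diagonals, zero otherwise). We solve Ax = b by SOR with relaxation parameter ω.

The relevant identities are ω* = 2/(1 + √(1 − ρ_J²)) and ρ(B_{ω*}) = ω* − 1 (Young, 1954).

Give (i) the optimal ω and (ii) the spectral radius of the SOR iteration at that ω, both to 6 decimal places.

ω* = 1.950586, ρ_SOR = 0.950586

[ρ_J] n=123: ρ(B_J) = cos(π/(n+1)) = cos(π/124) = 0.999679.
root = sin(π/124) = 0.0253327  (since 1−cos² = sin²).
So ω* = 2/1.0253327 = 1.950586 (Young).
ρ(B_{ω*}) = ω*−1 = 0.950586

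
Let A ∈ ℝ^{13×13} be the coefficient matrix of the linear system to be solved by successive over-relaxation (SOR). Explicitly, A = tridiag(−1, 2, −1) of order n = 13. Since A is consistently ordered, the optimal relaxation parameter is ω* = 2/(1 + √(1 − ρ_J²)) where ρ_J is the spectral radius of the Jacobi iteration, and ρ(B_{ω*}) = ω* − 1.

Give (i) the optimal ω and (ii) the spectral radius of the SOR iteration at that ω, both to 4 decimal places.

ω* = 1.6360, ρ_SOR = 0.6360

spectrum of D⁻¹(L+U) = {cos(kπ/14) : 1≤k≤13}; ρ_J = cos(π/14) = 0.9749.
√(1 − cos²(π/14)) = sin(π/14) ≈ 0.22252.
ω* = 2 / (1 + 0.22252) = 2 / 1.22252 ≈ 1.6360.
and ρ(B_{ω*}) = 1.6360 − 1 = 0.6360.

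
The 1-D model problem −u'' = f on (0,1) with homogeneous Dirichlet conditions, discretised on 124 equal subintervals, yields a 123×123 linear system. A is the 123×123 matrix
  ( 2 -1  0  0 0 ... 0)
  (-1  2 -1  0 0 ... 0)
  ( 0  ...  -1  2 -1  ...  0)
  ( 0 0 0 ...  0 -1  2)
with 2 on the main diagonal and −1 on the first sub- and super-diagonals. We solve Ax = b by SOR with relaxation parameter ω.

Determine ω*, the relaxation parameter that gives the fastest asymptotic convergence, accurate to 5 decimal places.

ω* = 1.95059

With n=123, ρ(Jacobi) = cos(π/124) = 0.99968.
√(1 − cos²(π/124)) = sin(π/124) ≈ 0.025333.
[ω*] 2 ÷ (1 + 0.025333) = 2 ÷ 1.025333 = 1.95059.
and ρ(B_{ω*}) = 1.95059 − 1 = 0.95059.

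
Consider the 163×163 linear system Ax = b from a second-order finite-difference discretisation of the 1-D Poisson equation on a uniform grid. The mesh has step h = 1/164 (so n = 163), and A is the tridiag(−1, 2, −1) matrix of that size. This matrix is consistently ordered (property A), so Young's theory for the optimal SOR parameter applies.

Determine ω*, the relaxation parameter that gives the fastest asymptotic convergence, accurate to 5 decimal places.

½·tridiag(1,0,1) at n=163: λ_k = cos(kπ/164); max |λ| at k=1 ⇒ ρ_J = cos(π/164) ≈ 0.99982.
1 − cos²(π/164) = sin²(π/164) ⇒ √(1−ρ_J²) = sin(π/164) = 0.019155.
ω* = 2 / (1 + 0.019155) = 2 / 1.019155 ≈ 1.96241.
and ρ(B_{ω*}) = 1.96241 − 1 = 0.96241.

ω* = 1.96241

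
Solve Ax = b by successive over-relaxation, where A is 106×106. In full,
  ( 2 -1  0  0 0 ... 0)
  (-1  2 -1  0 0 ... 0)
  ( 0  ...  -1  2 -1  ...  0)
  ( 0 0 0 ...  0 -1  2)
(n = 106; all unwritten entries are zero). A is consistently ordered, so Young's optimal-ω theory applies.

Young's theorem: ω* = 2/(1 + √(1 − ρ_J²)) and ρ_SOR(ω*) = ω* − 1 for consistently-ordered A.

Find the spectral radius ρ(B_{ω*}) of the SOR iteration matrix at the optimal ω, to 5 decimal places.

B_J for the 106×106 system has eigenvalues cos(kπ/107); ρ_J = cos(π/107) = 0.99957.
√(1 − cos²(π/107)) = sin(π/107) ≈ 0.029356.
So ω* = 2/1.029356 = 1.94296 (Young).
and ρ(B_{ω*}) = 1.94296 − 1 = 0.94296.

ρ_SOR = 0.94296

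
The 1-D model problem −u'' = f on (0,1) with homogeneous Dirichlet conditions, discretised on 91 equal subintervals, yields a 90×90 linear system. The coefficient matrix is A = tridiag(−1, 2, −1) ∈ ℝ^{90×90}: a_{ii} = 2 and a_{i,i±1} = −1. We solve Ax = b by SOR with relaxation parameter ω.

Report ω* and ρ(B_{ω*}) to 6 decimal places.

ω* = 1.933271, ρ_SOR = 0.933271

With n=90, ρ(Jacobi) = cos(π/91) = 0.999404.
root = sin(π/91) = 0.0345161  (since 1−cos² = sin²).
ω* = 2 / (1 + 0.0345161) = 2 / 1.0345161 ≈ 1.933271.
ρ(B_{ω*}) = ω*−1 = 0.933271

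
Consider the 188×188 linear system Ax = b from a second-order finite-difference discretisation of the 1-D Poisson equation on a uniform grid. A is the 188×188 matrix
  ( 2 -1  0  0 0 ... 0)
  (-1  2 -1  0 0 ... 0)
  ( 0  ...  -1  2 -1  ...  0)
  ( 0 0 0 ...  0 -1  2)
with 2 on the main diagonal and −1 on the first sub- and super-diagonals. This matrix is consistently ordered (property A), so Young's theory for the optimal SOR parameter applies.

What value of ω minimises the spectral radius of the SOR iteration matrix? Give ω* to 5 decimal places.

n=188: λ(B_J) = 1 − λ(A)/2 = cos(kπ/189); k=1 gives ρ_J = 0.99986.
√(1 − cos²(π/189)) = sin(π/189) ≈ 0.016621.
Young: ω* = 2/(1+√(1−ρ_J²)) = 2/(1+0.016621) = 2/1.016621 = 1.96730.
Hence ρ(B_{ω*}) = 1.96730 − 1 = 0.96730.

ω* = 1.96730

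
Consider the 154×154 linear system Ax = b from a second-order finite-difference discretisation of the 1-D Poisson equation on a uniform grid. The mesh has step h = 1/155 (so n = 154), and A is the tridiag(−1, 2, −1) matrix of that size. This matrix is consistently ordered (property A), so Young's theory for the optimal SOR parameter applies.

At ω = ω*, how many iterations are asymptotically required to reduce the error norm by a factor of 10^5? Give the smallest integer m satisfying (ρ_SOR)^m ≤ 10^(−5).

m = 284

B_J for the 154×154 system has eigenvalues cos(kπ/155); ρ_J = cos(π/155) = 0.9997946.
√(1−ρ_J²) = |sin(π/155)| = 0.0202670
ω* = 2 / (1 + 0.0202670) = 2 / 1.0202670 ≈ 1.9602712.
ρ(B_{ω*}) = ω*−1 = 0.9602712
(0.9602712)^m ≤ 10^{−5}  ⇒  m·ln(0.9602712) ≤ −5·ln10  ⇒  m ≥ 283.992  ⇒  m = 284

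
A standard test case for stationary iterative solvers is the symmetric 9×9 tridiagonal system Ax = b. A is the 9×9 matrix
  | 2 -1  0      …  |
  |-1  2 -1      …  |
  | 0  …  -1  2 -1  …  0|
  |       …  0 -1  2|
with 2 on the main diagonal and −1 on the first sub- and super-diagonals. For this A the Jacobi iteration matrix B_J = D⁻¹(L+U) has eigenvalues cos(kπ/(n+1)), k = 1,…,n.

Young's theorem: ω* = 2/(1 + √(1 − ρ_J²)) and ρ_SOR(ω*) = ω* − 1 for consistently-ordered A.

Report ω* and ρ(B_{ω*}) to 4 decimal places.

ω* = 1.5279, ρ_SOR = 0.5279

[ρ_J] n=9: ρ(B_J) = cos(π/(n+1)) = cos(π/10) = 0.9511.
root = sin(π/10) = 0.30902  (since 1−cos² = sin²).
[ω*] 2 ÷ (1 + 0.30902) = 2 ÷ 1.30902 = 1.5279.
At ω = 1.5279 every |λ(B_ω)| = ω−1, so ρ_SOR = 0.5279.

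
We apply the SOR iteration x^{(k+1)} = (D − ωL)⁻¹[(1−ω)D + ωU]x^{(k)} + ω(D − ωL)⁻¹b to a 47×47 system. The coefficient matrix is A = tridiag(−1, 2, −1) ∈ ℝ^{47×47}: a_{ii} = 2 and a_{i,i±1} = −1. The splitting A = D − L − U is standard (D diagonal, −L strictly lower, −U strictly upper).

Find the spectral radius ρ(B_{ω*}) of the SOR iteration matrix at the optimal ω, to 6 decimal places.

ρ_SOR = 0.877224

½·tridiag(1,0,1) at n=47: λ_k = cos(kπ/48); max |λ| at k=1 ⇒ ρ_J = cos(π/48) ≈ 0.997859.
1 − cos²(π/48) = sin²(π/48) ⇒ √(1−ρ_J²) = sin(π/48) = 0.0654031.
ω* = 2/(1+0.0654031) = 1.877224
ρ(B_{ω*}) = ω*−1 = 0.877224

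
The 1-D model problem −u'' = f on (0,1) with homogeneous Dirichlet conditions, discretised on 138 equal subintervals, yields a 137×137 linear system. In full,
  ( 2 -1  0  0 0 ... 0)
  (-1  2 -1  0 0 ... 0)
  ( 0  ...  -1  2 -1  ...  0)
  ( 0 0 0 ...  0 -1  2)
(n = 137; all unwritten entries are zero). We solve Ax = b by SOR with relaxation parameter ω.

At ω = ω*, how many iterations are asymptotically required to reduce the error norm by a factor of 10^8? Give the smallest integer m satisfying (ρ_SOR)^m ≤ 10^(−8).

ρ_J = max_k |cos(kπ/138)| = cos(π/138) = 0.9997409
1 − cos²(π/138) = sin²(π/138) ⇒ √(1−ρ_J²) = sin(π/138) = 0.0227632.
[ω*] 2 ÷ (1 + 0.0227632) = 2 ÷ 1.0227632 = 1.9554869.
ρ_SOR = ω* − 1 = 1.9554869 − 1 = 0.9554869.
m ≥ 8·ln10 / (−ln 0.9554869) = 404.546; smallest integer m = 405.

m = 405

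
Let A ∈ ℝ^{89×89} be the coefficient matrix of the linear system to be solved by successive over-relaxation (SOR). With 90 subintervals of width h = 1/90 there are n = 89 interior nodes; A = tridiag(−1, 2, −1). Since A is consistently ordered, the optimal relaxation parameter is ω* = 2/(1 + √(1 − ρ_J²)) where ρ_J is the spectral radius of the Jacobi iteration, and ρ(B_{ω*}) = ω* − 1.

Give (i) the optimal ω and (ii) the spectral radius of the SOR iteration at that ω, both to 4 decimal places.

[ρ_J] n=89: ρ(B_J) = cos(π/(n+1)) = cos(π/90) = 0.9994.
root = sin(π/90) = 0.03490  (since 1−cos² = sin²).
ω* = 2 / (1 + 0.03490) = 2 / 1.03490 ≈ 1.9326.
[ρ_SOR] ω* − 1 = 0.9326.

ω* = 1.9326, ρ_SOR = 0.9326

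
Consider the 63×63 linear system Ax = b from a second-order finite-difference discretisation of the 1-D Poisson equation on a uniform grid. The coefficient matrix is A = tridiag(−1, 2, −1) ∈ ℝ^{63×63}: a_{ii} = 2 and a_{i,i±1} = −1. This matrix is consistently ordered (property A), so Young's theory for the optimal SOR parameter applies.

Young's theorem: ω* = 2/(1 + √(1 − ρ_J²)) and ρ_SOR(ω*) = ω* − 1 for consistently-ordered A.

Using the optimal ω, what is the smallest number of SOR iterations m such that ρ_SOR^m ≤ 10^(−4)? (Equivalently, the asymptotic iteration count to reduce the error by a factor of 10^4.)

m = 94

spectrum of D⁻¹(L+U) = {cos(kπ/64) : 1≤k≤63}; ρ_J = cos(π/64) = 0.9987955.
root = sin(π/64) = 0.0490677  (since 1−cos² = sin²).
So ω* = 2/1.0490677 = 1.9064547 (Young).
ρ_SOR = ω* − 1 ≈ 0.9064547.
m ≥ 4·ln10 / (−ln 0.9064547) = 93.778; smallest integer m = 94.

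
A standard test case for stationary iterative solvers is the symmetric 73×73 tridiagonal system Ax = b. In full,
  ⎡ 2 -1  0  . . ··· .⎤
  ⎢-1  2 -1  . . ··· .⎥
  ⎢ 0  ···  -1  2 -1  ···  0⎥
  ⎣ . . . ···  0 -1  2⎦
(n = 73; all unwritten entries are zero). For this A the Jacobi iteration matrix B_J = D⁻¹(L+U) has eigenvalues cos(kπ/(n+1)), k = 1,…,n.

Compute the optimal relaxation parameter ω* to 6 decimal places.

ω* = 1.918573

½·tridiag(1,0,1) at n=73: λ_k = cos(kπ/74); max |λ| at k=1 ⇒ ρ_J = cos(π/74) ≈ 0.999099.
√(1−ρ_J²) simplifies to sin(π/74) = 0.0424412.
ω* = 2/(1+0.0424412) = 1.918573
[ρ_SOR] ω* − 1 = 0.918573.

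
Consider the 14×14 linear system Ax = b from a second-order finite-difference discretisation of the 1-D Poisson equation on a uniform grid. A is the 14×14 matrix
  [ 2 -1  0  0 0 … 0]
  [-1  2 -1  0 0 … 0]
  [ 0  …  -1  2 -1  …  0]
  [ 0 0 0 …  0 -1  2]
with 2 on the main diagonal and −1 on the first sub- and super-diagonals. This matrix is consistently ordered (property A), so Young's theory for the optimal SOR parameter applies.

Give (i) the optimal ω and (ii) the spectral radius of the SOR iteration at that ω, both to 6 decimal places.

n=14: λ(B_J) = 1 − λ(A)/2 = cos(kπ/15); k=1 gives ρ_J = 0.978148.
√(1−ρ_J²) simplifies to sin(π/15) = 0.2079117.
[ω*] 2 ÷ (1 + 0.2079117) = 2 ÷ 1.2079117 = 1.655750.
ρ_SOR = ω* − 1 = 1.655750 − 1 = 0.655750.

ω* = 1.655750, ρ_SOR = 0.655750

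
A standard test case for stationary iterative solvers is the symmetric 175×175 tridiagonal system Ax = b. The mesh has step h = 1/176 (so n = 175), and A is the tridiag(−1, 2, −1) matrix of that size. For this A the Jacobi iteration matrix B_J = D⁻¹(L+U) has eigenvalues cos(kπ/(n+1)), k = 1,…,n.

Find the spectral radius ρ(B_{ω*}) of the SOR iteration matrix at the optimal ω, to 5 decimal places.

[ρ_J] n=175: ρ(B_J) = cos(π/(n+1)) = cos(π/176) = 0.99984.
√(1 − cos²(π/176)) = sin(π/176) ≈ 0.017849.
[ω*] 2 ÷ (1 + 0.017849) = 2 ÷ 1.017849 = 1.96493.
and ρ(B_{ω*}) = 1.96493 − 1 = 0.96493.

ρ_SOR = 0.96493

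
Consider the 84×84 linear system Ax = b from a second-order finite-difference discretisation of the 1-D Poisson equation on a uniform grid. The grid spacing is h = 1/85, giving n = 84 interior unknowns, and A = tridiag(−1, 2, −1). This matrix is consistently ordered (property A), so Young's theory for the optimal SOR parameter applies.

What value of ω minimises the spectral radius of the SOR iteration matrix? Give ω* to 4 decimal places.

B_J for the 84×84 system has eigenvalues cos(kπ/85); ρ_J = cos(π/85) = 0.9993.
root = sin(π/85) = 0.03695  (since 1−cos² = sin²).
ω* = 2/(1+0.03695) = 1.9287
and ρ(B_{ω*}) = 1.9287 − 1 = 0.9287.

ω* = 1.9287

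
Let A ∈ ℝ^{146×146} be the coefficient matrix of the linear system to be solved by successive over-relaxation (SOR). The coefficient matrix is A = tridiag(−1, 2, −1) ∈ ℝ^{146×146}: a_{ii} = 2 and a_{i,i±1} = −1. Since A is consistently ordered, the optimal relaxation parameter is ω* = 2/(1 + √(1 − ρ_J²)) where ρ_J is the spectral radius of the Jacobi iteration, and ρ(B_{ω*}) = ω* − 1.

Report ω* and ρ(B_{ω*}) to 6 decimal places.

With n=146, ρ(Jacobi) = cos(π/147) = 0.999772.
√(1 − cos²(π/147)) = sin(π/147) ≈ 0.0213698.
[ω*] 2 ÷ (1 + 0.0213698) = 2 ÷ 1.0213698 = 1.958155.
and ρ(B_{ω*}) = 1.958155 − 1 = 0.958155.

ω* = 1.958155, ρ_SOR = 0.958155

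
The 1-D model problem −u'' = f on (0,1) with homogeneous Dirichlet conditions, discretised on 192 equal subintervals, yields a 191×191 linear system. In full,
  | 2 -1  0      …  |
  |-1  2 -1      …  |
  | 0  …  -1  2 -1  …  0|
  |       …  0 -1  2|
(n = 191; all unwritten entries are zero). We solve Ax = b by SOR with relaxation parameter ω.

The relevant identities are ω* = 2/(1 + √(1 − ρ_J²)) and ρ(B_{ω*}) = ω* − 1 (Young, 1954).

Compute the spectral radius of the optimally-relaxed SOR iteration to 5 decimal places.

spectrum of D⁻¹(L+U) = {cos(kπ/192) : 1≤k≤191}; ρ_J = cos(π/192) = 0.99987.
√(1 − cos²(π/192)) = sin(π/192) ≈ 0.016362.
[ω*] 2 ÷ (1 + 0.016362) = 2 ÷ 1.016362 = 1.96780.
Hence ρ(B_{ω*}) = 1.96780 − 1 = 0.96780.

ρ_SOR = 0.96780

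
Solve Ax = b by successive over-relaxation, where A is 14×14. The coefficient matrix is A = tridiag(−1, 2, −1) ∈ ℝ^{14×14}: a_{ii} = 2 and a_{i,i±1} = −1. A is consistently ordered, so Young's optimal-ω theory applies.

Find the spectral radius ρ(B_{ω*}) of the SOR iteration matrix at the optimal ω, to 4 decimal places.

ρ_SOR = 0.6558

spectrum of D⁻¹(L+U) = {cos(kπ/15) : 1≤k≤14}; ρ_J = cos(π/15) = 0.9781.
1 − cos²(π/15) = sin²(π/15) ⇒ √(1−ρ_J²) = sin(π/15) = 0.20791.
Young: ω* = 2/(1+√(1−ρ_J²)) = 2/(1+0.20791) = 2/1.20791 = 1.6558.
At ω = 1.6558 every |λ(B_ω)| = ω−1, so ρ_SOR = 0.6558.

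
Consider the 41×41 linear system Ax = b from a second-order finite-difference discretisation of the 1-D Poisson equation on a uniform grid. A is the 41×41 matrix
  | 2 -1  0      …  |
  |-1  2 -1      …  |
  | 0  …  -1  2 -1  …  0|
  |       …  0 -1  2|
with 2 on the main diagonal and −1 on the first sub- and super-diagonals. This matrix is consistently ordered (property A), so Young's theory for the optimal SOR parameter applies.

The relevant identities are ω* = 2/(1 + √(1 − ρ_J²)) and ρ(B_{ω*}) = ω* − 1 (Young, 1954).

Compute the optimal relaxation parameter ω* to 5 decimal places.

n=41: λ(B_J) = 1 − λ(A)/2 = cos(kπ/42); k=1 gives ρ_J = 0.99720.
√(1−ρ_J²) = |sin(π/42)| = 0.074730
ω* = 2 / (1 + 0.074730) = 2 / 1.074730 ≈ 1.86093.
At ω = 1.86093 every |λ(B_ω)| = ω−1, so ρ_SOR = 0.86093.

ω* = 1.86093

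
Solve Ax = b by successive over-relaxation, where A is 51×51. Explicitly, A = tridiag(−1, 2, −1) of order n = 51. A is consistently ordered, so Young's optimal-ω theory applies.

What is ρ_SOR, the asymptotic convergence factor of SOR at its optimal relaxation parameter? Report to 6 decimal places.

spectrum of D⁻¹(L+U) = {cos(kπ/52) : 1≤k≤51}; ρ_J = cos(π/52) = 0.998176.
√(1−ρ_J²) simplifies to sin(π/52) = 0.0603785.
Young: ω* = 2/(1+√(1−ρ_J²)) = 2/(1+0.0603785) = 2/1.0603785 = 1.886119.
and ρ(B_{ω*}) = 1.886119 − 1 = 0.886119.

ρ_SOR = 0.886119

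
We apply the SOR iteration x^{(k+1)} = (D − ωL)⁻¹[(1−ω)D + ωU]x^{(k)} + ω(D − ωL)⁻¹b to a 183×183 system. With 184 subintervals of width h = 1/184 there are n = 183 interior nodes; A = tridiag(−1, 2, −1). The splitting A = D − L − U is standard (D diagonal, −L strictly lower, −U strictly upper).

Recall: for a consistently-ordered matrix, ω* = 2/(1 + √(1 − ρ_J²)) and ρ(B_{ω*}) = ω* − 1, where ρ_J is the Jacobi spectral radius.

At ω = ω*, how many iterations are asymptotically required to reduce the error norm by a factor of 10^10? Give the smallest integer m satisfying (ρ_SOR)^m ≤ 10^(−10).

m = 675

n=183: λ(B_J) = 1 − λ(A)/2 = cos(kπ/184); k=1 gives ρ_J = 0.9998542.
root = sin(π/184) = 0.0170730  (since 1−cos² = sin²).
[ω*] 2 ÷ (1 + 0.0170730) = 2 ÷ 1.0170730 = 1.9664272.
and ρ(B_{ω*}) = 1.9664272 − 1 = 0.9664272.
ρ_SOR^m ≤ 10^(−10) ⇔ m ≥ 10·ln10/(−ln 0.9664272) = 23.0259/0.0341493 = 674.272; m = ⌈674.272⌉ = 675.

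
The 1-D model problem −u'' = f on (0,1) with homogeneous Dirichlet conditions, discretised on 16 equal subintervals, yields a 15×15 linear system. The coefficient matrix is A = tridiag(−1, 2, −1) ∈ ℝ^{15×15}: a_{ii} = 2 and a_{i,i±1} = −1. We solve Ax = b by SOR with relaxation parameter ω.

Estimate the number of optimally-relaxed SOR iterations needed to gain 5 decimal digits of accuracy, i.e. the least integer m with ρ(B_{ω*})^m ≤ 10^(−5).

m = 30

spectrum of D⁻¹(L+U) = {cos(kπ/16) : 1≤k≤15}; ρ_J = cos(π/16) = 0.9807853.
√(1−ρ_J²) = |sin(π/16)| = 0.1950903
ω* = 2/(1 + 0.1950903) = 2/1.1950903 = 1.6735137.
and ρ(B_{ω*}) = 1.6735137 − 1 = 0.6735137.
Need (0.6735137)^m ≤ 10^(−5): m ≥ 5·ln10/|ln 0.6735137| = 11.5129/0.395247 = 29.128 ⇒ m = 30.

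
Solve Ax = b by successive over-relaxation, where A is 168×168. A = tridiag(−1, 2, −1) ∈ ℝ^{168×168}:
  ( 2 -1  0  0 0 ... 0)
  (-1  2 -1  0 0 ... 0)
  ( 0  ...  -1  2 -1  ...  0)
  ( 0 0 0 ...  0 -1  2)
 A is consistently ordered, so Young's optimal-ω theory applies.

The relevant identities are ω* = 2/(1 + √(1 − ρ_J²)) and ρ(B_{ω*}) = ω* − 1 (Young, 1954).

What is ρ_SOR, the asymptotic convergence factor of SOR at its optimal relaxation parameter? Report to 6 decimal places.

spectrum of D⁻¹(L+U) = {cos(kπ/169) : 1≤k≤168}; ρ_J = cos(π/169) = 0.999827.
√(1 − cos²(π/169)) = sin(π/169) ≈ 0.0185882.
ω* = 2/(1+0.0185882) = 1.963502
and ρ(B_{ω*}) = 1.963502 − 1 = 0.963502.

ρ_SOR = 0.963502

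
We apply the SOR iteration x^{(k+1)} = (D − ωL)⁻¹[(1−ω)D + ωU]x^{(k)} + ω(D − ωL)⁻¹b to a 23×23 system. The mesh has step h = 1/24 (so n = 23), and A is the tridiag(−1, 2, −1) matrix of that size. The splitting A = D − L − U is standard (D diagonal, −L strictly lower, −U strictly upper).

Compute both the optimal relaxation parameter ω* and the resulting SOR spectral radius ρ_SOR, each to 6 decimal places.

ω* = 1.769088, ρ_SOR = 0.769088

With n=23, ρ(Jacobi) = cos(π/24) = 0.991445.
√(1−ρ_J²) simplifies to sin(π/24) = 0.1305262.
ω* = 2/(1 + 0.1305262) = 2/1.1305262 = 1.769088.
and ρ(B_{ω*}) = 1.769088 − 1 = 0.769088.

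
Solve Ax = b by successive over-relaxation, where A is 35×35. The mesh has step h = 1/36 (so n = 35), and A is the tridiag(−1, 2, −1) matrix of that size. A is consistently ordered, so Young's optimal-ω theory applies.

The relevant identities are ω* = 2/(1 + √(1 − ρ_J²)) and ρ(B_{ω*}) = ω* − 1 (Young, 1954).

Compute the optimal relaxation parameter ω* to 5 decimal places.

With n=35, ρ(Jacobi) = cos(π/36) = 0.99619.
1 − cos²(π/36) = sin²(π/36) ⇒ √(1−ρ_J²) = sin(π/36) = 0.087156.
So ω* = 2/1.087156 = 1.83966 (Young).
ρ(B_{ω*}) = ω*−1 = 0.83966

ω* = 1.83966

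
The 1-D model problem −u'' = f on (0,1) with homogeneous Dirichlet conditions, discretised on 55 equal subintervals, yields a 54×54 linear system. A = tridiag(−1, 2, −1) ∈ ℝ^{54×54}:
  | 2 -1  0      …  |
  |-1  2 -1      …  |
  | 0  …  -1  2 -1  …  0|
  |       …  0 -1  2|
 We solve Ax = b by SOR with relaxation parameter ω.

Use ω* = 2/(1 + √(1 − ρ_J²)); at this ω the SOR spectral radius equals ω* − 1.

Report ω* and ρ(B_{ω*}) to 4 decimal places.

n=54: λ(B_J) = 1 − λ(A)/2 = cos(kπ/55); k=1 gives ρ_J = 0.9984.
√(1 − cos²(π/55)) = sin(π/55) ≈ 0.05709.
ω* = 2 / (1 + 0.05709) = 2 / 1.05709 ≈ 1.8920.
ρ(B_{ω*}) = ω*−1 = 0.8920

ω* = 1.8920, ρ_SOR = 0.8920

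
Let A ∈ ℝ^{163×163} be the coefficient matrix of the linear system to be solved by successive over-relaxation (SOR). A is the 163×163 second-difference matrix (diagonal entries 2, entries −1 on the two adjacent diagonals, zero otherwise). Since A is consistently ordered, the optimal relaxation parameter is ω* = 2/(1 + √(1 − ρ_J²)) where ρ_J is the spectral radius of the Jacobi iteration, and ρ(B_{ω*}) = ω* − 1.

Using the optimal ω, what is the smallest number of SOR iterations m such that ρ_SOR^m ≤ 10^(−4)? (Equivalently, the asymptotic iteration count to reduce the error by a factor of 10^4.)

m = 241

½·tridiag(1,0,1) at n=163: λ_k = cos(kπ/164); max |λ| at k=1 ⇒ ρ_J = cos(π/164) ≈ 0.9998165.
√(1−ρ_J²) = |sin(π/164)| = 0.0191549
So ω* = 2/1.0191549 = 1.9624102 (Young).
[ρ_SOR] ω* − 1 = 0.9624102.
For 4 digits: m = 4·ln10 / (−ln 0.9624102) = 9.21034/0.0383145 = 240.388; round up → m = 241.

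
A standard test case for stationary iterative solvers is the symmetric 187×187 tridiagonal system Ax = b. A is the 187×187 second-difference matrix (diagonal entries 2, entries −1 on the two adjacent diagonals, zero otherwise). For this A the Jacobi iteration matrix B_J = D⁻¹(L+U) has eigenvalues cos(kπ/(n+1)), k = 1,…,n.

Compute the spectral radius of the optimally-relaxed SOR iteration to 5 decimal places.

ρ_SOR = 0.96713

B_J for the 187×187 system has eigenvalues cos(kπ/188); ρ_J = cos(π/188) = 0.99986.
√(1−ρ_J²) = |sin(π/188)| = 0.016710
ω* = 2/(1+0.016710) = 1.96713
Hence ρ(B_{ω*}) = 1.96713 − 1 = 0.96713.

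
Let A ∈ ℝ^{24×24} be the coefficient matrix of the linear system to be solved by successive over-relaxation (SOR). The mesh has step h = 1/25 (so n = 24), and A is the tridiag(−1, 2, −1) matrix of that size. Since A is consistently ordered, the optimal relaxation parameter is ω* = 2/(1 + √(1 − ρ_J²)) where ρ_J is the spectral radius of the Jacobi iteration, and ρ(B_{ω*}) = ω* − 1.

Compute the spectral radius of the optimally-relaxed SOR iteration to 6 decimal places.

[ρ_J] n=24: ρ(B_J) = cos(π/(n+1)) = cos(π/25) = 0.992115.
1 − cos²(π/25) = sin²(π/25) ⇒ √(1−ρ_J²) = sin(π/25) = 0.1253332.
ω* = 2/(1+0.1253332) = 1.777251
At ω = 1.777251 every |λ(B_ω)| = ω−1, so ρ_SOR = 0.777251.

ρ_SOR = 0.777251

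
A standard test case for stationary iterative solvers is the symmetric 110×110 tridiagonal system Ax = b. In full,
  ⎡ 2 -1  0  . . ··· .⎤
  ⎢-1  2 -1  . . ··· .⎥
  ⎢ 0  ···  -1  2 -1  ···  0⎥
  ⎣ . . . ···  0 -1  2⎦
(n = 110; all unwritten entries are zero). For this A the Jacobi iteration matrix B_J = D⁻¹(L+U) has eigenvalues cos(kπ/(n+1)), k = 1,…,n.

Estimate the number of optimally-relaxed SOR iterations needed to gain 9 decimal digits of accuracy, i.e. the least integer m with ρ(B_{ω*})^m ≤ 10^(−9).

B_J for the 110×110 system has eigenvalues cos(kπ/111); ρ_J = cos(π/111) = 0.9995995.
√(1−ρ_J²) simplifies to sin(π/111) = 0.0282989.
ω* = 2/(1+0.0282989) = 1.9449598
ρ(B_{ω*}) = ω*−1 = 0.9449598
ρ_SOR^m ≤ 10^(−9) ⇔ m ≥ 9·ln10/(−ln 0.9449598) = 20.7233/0.0566129 = 366.053; m = ⌈366.053⌉ = 367.

m = 367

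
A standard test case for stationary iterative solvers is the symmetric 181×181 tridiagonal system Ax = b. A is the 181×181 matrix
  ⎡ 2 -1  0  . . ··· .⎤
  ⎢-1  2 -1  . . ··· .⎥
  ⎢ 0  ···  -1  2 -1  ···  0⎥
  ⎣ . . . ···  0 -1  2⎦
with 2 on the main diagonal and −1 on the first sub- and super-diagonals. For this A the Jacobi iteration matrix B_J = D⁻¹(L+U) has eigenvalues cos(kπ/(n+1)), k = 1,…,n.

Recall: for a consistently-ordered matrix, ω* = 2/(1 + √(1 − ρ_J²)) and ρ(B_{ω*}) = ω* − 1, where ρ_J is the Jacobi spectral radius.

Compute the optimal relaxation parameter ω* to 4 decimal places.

n=181: λ(B_J) = 1 − λ(A)/2 = cos(kπ/182); k=1 gives ρ_J = 0.9999.
√(1−ρ_J²) = |sin(π/182)| = 0.01726
ω* = 2 / (1 + 0.01726) = 2 / 1.01726 ≈ 1.9661.
Hence ρ(B_{ω*}) = 1.9661 − 1 = 0.9661.

ω* = 1.9661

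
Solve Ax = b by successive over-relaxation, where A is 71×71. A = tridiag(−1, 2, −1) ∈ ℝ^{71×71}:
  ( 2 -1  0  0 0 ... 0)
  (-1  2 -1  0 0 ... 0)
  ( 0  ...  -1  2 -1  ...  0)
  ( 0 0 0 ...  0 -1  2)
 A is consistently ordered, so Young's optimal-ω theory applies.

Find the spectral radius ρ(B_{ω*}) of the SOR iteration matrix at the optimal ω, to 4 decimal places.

With n=71, ρ(Jacobi) = cos(π/72) = 0.9990.
1 − cos²(π/72) = sin²(π/72) ⇒ √(1−ρ_J²) = sin(π/72) = 0.04362.
So ω* = 2/1.04362 = 1.9164 (Young).
[ρ_SOR] ω* − 1 = 0.9164.

ρ_SOR = 0.9164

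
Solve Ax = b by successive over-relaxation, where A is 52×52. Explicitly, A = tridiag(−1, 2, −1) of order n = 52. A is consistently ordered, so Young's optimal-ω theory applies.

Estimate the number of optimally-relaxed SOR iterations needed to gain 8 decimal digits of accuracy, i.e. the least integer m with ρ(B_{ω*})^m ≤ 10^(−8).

With n=52, ρ(Jacobi) = cos(π/53) = 0.9982437.
1 − cos²(π/53) = sin²(π/53) ⇒ √(1−ρ_J²) = sin(π/53) = 0.0592406.
Then 2/(1+√(1−ρ_J²)) = 2/(1+0.0592406); ω* = 2/1.0592406 = 1.8881451.
ρ_SOR = ω* − 1 = 1.8881451 − 1 = 0.8881451.
m ≥ 8·ln10 / (−ln 0.8881451) = 155.292; smallest integer m = 156.

m = 156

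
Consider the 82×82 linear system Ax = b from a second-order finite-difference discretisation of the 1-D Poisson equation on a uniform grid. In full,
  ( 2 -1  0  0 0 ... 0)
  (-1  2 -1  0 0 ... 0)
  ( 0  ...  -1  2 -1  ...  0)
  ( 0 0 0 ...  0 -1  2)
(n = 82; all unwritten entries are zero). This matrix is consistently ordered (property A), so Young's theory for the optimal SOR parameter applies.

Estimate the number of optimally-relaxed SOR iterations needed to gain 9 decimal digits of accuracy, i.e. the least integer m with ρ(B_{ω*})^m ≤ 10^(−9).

m = 274

B_J for the 82×82 system has eigenvalues cos(kπ/83); ρ_J = cos(π/83) = 0.9992838.
1 − cos²(π/83) = sin²(π/83) ⇒ √(1−ρ_J²) = sin(π/83) = 0.0378415.
So ω* = 2/1.0378415 = 1.9270765 (Young).
and ρ(B_{ω*}) = 1.9270765 − 1 = 0.9270765.
ρ_SOR^m ≤ 10^(−9) ⇔ m ≥ 9·ln10/(−ln 0.9270765) = 20.7233/0.0757192 = 273.686; m = ⌈273.686⌉ = 274.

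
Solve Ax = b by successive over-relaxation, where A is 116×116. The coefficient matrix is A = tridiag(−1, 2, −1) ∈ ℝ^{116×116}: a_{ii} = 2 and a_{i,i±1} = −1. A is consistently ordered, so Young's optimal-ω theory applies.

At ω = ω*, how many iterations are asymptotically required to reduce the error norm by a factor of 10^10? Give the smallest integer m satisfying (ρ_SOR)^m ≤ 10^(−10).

spectrum of D⁻¹(L+U) = {cos(kπ/117) : 1≤k≤116}; ρ_J = cos(π/117) = 0.9996395.
√(1−ρ_J²) = |sin(π/117)| = 0.0268480
So ω* = 2/1.0268480 = 1.9477079 (Young).
ρ_SOR = ω* − 1 = 1.9477079 − 1 = 0.9477079.
(0.9477079)^m ≤ 10^{−10}  ⇒  m·ln(0.9477079) ≤ −10·ln10  ⇒  m ≥ 428.717  ⇒  m = 429

m = 429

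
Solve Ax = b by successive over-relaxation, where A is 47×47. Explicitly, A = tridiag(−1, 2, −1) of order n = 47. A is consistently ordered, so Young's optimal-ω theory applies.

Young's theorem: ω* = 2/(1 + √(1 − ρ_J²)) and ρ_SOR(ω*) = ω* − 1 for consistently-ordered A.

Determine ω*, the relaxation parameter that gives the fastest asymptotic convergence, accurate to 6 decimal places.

[ρ_J] n=47: ρ(B_J) = cos(π/(n+1)) = cos(π/48) = 0.997859.
√(1−ρ_J²) simplifies to sin(π/48) = 0.0654031.
ω* = 2/(1 + 0.0654031) = 2/1.0654031 = 1.877224.
Hence ρ(B_{ω*}) = 1.877224 − 1 = 0.877224.

ω* = 1.877224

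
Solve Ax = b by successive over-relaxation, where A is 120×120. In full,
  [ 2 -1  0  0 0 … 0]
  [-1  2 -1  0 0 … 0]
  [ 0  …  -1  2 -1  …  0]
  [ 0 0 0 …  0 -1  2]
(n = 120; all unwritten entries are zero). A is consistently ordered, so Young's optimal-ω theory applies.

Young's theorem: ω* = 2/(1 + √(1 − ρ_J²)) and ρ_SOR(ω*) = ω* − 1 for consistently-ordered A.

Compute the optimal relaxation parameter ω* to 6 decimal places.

ω* = 1.949392

n=120: λ(B_J) = 1 − λ(A)/2 = cos(kπ/121); k=1 gives ρ_J = 0.999663.
1 − cos²(π/121) = sin²(π/121) ⇒ √(1−ρ_J²) = sin(π/121) = 0.0259607.
Then 2/(1+√(1−ρ_J²)) = 2/(1+0.0259607); ω* = 2/1.0259607 = 1.949392.
Hence ρ(B_{ω*}) = 1.949392 − 1 = 0.949392.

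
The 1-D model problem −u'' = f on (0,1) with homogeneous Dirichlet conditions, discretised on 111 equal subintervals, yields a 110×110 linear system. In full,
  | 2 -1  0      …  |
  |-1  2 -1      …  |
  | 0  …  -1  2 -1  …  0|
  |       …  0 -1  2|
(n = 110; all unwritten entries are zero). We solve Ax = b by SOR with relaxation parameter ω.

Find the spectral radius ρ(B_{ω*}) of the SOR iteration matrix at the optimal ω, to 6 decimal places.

ρ_SOR = 0.944960

n=110: λ(B_J) = 1 − λ(A)/2 = cos(kπ/111); k=1 gives ρ_J = 0.999600.
√(1−ρ_J²) simplifies to sin(π/111) = 0.0282989.
Then 2/(1+√(1−ρ_J²)) = 2/(1+0.0282989); ω* = 2/1.0282989 = 1.944960.
Hence ρ(B_{ω*}) = 1.944960 − 1 = 0.944960.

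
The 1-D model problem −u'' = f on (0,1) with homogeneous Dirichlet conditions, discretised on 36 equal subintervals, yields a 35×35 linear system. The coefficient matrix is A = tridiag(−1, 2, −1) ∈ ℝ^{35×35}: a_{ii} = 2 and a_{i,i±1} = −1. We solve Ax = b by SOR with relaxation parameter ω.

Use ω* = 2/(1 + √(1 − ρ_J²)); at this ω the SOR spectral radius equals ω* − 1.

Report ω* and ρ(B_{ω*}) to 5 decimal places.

ω* = 1.83966, ρ_SOR = 0.83966

With n=35, ρ(Jacobi) = cos(π/36) = 0.99619.
1 − cos²(π/36) = sin²(π/36) ⇒ √(1−ρ_J²) = sin(π/36) = 0.087156.
Then 2/(1+√(1−ρ_J²)) = 2/(1+0.087156); ω* = 2/1.087156 = 1.83966.
ρ(B_{ω*}) = ω*−1 = 0.83966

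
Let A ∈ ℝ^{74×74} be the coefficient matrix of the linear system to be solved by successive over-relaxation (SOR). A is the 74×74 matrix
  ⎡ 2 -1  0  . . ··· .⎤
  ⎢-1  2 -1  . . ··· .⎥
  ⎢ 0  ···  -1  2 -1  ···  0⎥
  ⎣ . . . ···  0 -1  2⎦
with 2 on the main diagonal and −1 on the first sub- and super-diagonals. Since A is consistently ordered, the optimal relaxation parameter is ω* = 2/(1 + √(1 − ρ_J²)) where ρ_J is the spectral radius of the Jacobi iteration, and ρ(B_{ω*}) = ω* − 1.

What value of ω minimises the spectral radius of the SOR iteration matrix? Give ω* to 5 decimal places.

ω* = 1.91961

n=74: λ(B_J) = 1 − λ(A)/2 = cos(kπ/75); k=1 gives ρ_J = 0.99912.
√(1 − cos²(π/75)) = sin(π/75) ≈ 0.041876.
[ω*] 2 ÷ (1 + 0.041876) = 2 ÷ 1.041876 = 1.91961.
ρ_SOR = ω* − 1 = 1.91961 − 1 = 0.91961.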